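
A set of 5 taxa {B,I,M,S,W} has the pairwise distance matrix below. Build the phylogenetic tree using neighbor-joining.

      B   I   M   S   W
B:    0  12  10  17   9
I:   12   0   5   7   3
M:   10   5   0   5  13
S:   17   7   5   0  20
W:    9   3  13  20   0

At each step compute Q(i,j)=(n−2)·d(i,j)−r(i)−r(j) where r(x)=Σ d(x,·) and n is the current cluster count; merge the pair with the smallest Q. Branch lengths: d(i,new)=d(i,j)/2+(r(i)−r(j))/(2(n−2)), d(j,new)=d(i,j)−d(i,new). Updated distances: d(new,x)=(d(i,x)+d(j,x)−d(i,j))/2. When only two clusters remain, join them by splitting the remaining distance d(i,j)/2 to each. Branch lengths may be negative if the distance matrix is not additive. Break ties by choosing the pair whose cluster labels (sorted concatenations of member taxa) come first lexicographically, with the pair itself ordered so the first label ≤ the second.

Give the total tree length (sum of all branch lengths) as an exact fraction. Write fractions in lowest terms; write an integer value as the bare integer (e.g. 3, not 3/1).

iteration 1: select M,S (d=5, Q=-67); attach at lengths (-1/6, 31/6); label the merged cluster MS
  updated: d(B,MS)=11, d(I,MS)=7/2, d(MS,W)=14
iteration 2: select B,W (d=9, Q=-40); attach at lengths (6, 3); label the merged cluster BW
  updated: d(BW,I)=3, d(BW,MS)=8
iteration 3: select BW,I (d=3, Q=-29/2); attach at lengths (15/4, -3/4); label the merged cluster BIW
  updated: d(BIW,MS)=17/4
iteration 4: select BIW,MS (d=17/4); attach at lengths (17/8, 17/8); label the merged cluster BIMSW
final tree: (((B:6,W:3):15/4,I:-3/4):17/8,(M:-1/6,S:31/6):17/8)
total length: 85/4

85/4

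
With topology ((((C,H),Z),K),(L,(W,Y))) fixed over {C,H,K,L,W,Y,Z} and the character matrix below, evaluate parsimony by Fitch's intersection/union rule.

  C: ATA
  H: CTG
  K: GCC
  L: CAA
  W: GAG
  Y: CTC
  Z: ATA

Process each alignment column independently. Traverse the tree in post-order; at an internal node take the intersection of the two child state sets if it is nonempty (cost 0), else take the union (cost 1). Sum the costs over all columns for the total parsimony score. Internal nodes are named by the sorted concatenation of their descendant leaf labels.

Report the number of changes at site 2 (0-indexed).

4

CH@0: {A} ∪ {C} = {A,C} (union, +1)
CHZ@0: {A,C} ∩ {A} = {A} (intersection, +0)
CHKZ@0: {A} ∪ {G} = {A,G} (union, +1)
WY@0: {G} ∪ {C} = {C,G} (union, +1)
LWY@0: {C} ∩ {C,G} = {C} (intersection, +0)
CHKLWYZ@0: {A,G} ∪ {C} = {A,C,G} (union, +1)
CH@1: {T} ∩ {T} = {T} (intersection, +0)
CHZ@1: {T} ∩ {T} = {T} (intersection, +0)
CHKZ@1: {T} ∪ {C} = {C,T} (union, +1)
WY@1: {A} ∪ {T} = {A,T} (union, +1)
LWY@1: {A} ∩ {A,T} = {A} (intersection, +0)
CHKLWYZ@1: {C,T} ∪ {A} = {A,C,T} (union, +1)
CH@2: {A} ∪ {G} = {A,G} (union, +1)
CHZ@2: {A,G} ∩ {A} = {A} (intersection, +0)
CHKZ@2: {A} ∪ {C} = {A,C} (union, +1)
WY@2: {G} ∪ {C} = {C,G} (union, +1)
LWY@2: {A} ∪ {C,G} = {A,C,G} (union, +1)
CHKLWYZ@2: {A,C} ∩ {A,C,G} = {A,C} (intersection, +0)
per-site changes: [4, 3, 4]; total = 11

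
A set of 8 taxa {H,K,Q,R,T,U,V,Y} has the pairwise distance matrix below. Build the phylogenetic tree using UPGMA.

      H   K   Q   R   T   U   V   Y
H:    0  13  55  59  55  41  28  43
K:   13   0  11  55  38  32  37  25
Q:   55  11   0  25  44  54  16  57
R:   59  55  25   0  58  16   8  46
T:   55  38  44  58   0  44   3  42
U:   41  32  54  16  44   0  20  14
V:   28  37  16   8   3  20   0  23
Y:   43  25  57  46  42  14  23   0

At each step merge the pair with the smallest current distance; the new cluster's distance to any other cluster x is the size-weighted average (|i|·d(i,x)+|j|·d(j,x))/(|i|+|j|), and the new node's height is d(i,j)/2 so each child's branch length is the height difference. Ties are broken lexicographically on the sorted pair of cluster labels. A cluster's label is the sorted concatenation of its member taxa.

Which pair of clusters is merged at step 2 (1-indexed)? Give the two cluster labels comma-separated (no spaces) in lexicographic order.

K,Q

step 1: merge (T,V) at d=3; branch lengths T→3/2, V→3/2; new cluster TV
  updated: d(H,TV)=83/2, d(K,TV)=75/2, d(Q,TV)=30, d(R,TV)=33, d(TV,U)=32, d(TV,Y)=65/2
step 2: merge (K,Q) at d=11; branch lengths K→11/2, Q→11/2; new cluster KQ
  updated: d(H,KQ)=34, d(KQ,R)=40, d(KQ,TV)=135/4, d(KQ,U)=43, d(KQ,Y)=41
step 3: merge (U,Y) at d=14; branch lengths U→7, Y→7; new cluster UY
  updated: d(H,UY)=42, d(KQ,UY)=42, d(R,UY)=31, d(TV,UY)=129/4
step 4: merge (R,UY) at d=31; branch lengths R→31/2, UY→17/2; new cluster RUY
  updated: d(H,RUY)=143/3, d(KQ,RUY)=124/3, d(RUY,TV)=65/2
step 5: merge (RUY,TV) at d=65/2; branch lengths RUY→3/4, TV→59/4; new cluster RTUVY
  updated: d(H,RTUVY)=226/5, d(KQ,RTUVY)=383/10
step 6: merge (H,KQ) at d=34; branch lengths H→17, KQ→23/2; new cluster HKQ
  updated: d(HKQ,RTUVY)=203/5
step 7: merge (HKQ,RTUVY) at d=203/5; branch lengths HKQ→33/10, RTUVY→81/20; new cluster HKQRTUVY
final tree: ((H:17,(K:11/2,Q:11/2):23/2):33/10,((R:31/2,(U:7,Y:7):17/2):3/4,(T:3/2,V:3/2):59/4):81/20)
total length: 2067/20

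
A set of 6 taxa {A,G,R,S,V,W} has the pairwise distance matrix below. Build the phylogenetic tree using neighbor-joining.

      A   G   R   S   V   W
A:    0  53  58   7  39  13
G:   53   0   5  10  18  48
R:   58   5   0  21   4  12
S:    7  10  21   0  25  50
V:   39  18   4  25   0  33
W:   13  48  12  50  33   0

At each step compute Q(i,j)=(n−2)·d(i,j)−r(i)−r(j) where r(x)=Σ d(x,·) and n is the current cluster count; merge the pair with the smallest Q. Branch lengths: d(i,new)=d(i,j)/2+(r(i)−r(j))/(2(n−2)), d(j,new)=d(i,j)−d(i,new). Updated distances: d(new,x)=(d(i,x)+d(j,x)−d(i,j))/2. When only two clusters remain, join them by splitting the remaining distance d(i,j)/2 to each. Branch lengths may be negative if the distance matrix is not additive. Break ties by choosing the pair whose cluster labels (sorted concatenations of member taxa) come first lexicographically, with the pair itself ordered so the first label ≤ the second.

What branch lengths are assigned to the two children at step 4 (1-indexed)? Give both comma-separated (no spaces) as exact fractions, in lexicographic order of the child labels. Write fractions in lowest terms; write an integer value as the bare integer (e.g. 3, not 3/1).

step 1: merge (A,W) at d=13, Q=-274; branch lengths A→33/4, W→19/4; new cluster AW
  updated: d(AW,G)=44, d(AW,R)=57/2, d(AW,S)=22, d(AW,V)=59/2
step 2: merge (AW,S) at d=22, Q=-136; branch lengths AW→56/3, S→10/3; new cluster ASW
  updated: d(ASW,G)=16, d(ASW,R)=55/4, d(ASW,V)=65/4
step 3: merge (ASW,G) at d=16, Q=-53; branch lengths ASW→39/4, G→25/4; new cluster AGSW
  updated: d(AGSW,R)=11/8, d(AGSW,V)=73/8
step 4: merge (AGSW,R) at d=11/8, Q=-29/2; branch lengths AGSW→13/4, R→-15/8; new cluster AGRSW
  updated: d(AGRSW,V)=47/8
step 5: merge (AGRSW,V) at d=47/8; branch lengths AGRSW→47/16, V→47/16; new cluster AGRSVW
final tree: (((((A:33/4,W:19/4):56/3,S:10/3):39/4,G:25/4):13/4,R:-15/8):47/16,V:47/16)
total length: 233/4

13/4,-15/8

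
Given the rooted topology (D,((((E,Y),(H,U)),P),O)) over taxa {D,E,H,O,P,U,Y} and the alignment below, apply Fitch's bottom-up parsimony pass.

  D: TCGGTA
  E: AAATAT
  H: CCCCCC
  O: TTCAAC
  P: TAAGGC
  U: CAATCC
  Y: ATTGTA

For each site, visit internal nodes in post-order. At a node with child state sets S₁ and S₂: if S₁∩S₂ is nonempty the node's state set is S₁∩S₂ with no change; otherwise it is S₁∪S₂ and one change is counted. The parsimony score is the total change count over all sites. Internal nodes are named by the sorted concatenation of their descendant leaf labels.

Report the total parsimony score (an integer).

21

[col 0] EY: children E:{A}, Y:{A} ∩→ {A}; cost 0
[col 0] HU: children H:{C}, U:{C} ∩→ {C}; cost 0
[col 0] EHUY: children EY:{A}, HU:{C} ∪→ {A,C}; cost 1
[col 0] EHPUY: children EHUY:{A,C}, P:{T} ∪→ {A,C,T}; cost 1
[col 0] EHOPUY: children EHPUY:{A,C,T}, O:{T} ∩→ {T}; cost 0
[col 0] DEHOPUY: children D:{T}, EHOPUY:{T} ∩→ {T}; cost 0
[col 1] EY: children E:{A}, Y:{T} ∪→ {A,T}; cost 1
[col 1] HU: children H:{C}, U:{A} ∪→ {A,C}; cost 1
[col 1] EHUY: children EY:{A,T}, HU:{A,C} ∩→ {A}; cost 0
[col 1] EHPUY: children EHUY:{A}, P:{A} ∩→ {A}; cost 0
[col 1] EHOPUY: children EHPUY:{A}, O:{T} ∪→ {A,T}; cost 1
[col 1] DEHOPUY: children D:{C}, EHOPUY:{A,T} ∪→ {A,C,T}; cost 1
[col 2] EY: children E:{A}, Y:{T} ∪→ {A,T}; cost 1
[col 2] HU: children H:{C}, U:{A} ∪→ {A,C}; cost 1
[col 2] EHUY: children EY:{A,T}, HU:{A,C} ∩→ {A}; cost 0
[col 2] EHPUY: children EHUY:{A}, P:{A} ∩→ {A}; cost 0
[col 2] EHOPUY: children EHPUY:{A}, O:{C} ∪→ {A,C}; cost 1
[col 2] DEHOPUY: children D:{G}, EHOPUY:{A,C} ∪→ {A,C,G}; cost 1
[col 3] EY: children E:{T}, Y:{G} ∪→ {G,T}; cost 1
[col 3] HU: children H:{C}, U:{T} ∪→ {C,T}; cost 1
[col 3] EHUY: children EY:{G,T}, HU:{C,T} ∩→ {T}; cost 0
[col 3] EHPUY: children EHUY:{T}, P:{G} ∪→ {G,T}; cost 1
[col 3] EHOPUY: children EHPUY:{G,T}, O:{A} ∪→ {A,G,T}; cost 1
[col 3] DEHOPUY: children D:{G}, EHOPUY:{A,G,T} ∩→ {G}; cost 0
[col 4] EY: children E:{A}, Y:{T} ∪→ {A,T}; cost 1
[col 4] HU: children H:{C}, U:{C} ∩→ {C}; cost 0
[col 4] EHUY: children EY:{A,T}, HU:{C} ∪→ {A,C,T}; cost 1
[col 4] EHPUY: children EHUY:{A,C,T}, P:{G} ∪→ {A,C,G,T}; cost 1
[col 4] EHOPUY: children EHPUY:{A,C,G,T}, O:{A} ∩→ {A}; cost 0
[col 4] DEHOPUY: children D:{T}, EHOPUY:{A} ∪→ {A,T}; cost 1
[col 5] EY: children E:{T}, Y:{A} ∪→ {A,T}; cost 1
[col 5] HU: children H:{C}, U:{C} ∩→ {C}; cost 0
[col 5] EHUY: children EY:{A,T}, HU:{C} ∪→ {A,C,T}; cost 1
[col 5] EHPUY: children EHUY:{A,C,T}, P:{C} ∩→ {C}; cost 0
[col 5] EHOPUY: children EHPUY:{C}, O:{C} ∩→ {C}; cost 0
[col 5] DEHOPUY: children D:{A}, EHOPUY:{C} ∪→ {A,C}; cost 1
per-site changes: [2, 4, 4, 4, 4, 3]; total = 21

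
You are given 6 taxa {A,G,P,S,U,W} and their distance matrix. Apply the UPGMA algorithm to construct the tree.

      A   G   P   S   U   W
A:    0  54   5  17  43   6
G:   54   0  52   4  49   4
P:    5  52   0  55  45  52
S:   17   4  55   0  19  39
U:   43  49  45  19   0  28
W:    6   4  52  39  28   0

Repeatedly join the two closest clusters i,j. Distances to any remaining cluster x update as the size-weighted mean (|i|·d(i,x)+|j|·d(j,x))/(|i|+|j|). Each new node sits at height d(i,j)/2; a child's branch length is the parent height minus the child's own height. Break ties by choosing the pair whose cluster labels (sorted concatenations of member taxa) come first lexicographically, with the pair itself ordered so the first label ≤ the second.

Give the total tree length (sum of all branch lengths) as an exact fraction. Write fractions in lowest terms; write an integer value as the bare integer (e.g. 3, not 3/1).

287/4

iteration 1: select G,S (d=4); attach at lengths (2, 2); label the merged cluster GS
  updated: d(A,GS)=71/2, d(GS,P)=107/2, d(GS,U)=34, d(GS,W)=43/2
iteration 2: select A,P (d=5); attach at lengths (5/2, 5/2); label the merged cluster AP
  updated: d(AP,GS)=89/2, d(AP,U)=44, d(AP,W)=29
iteration 3: select GS,W (d=43/2); attach at lengths (35/4, 43/4); label the merged cluster GSW
  updated: d(AP,GSW)=118/3, d(GSW,U)=32
iteration 4: select GSW,U (d=32); attach at lengths (21/4, 16); label the merged cluster GSUW
  updated: d(AP,GSUW)=81/2
iteration 5: select AP,GSUW (d=81/2); attach at lengths (71/4, 17/4); label the merged cluster AGPSUW
final tree: ((A:5/2,P:5/2):71/4,(((G:2,S:2):35/4,W:43/4):21/4,U:16):17/4)
total length: 287/4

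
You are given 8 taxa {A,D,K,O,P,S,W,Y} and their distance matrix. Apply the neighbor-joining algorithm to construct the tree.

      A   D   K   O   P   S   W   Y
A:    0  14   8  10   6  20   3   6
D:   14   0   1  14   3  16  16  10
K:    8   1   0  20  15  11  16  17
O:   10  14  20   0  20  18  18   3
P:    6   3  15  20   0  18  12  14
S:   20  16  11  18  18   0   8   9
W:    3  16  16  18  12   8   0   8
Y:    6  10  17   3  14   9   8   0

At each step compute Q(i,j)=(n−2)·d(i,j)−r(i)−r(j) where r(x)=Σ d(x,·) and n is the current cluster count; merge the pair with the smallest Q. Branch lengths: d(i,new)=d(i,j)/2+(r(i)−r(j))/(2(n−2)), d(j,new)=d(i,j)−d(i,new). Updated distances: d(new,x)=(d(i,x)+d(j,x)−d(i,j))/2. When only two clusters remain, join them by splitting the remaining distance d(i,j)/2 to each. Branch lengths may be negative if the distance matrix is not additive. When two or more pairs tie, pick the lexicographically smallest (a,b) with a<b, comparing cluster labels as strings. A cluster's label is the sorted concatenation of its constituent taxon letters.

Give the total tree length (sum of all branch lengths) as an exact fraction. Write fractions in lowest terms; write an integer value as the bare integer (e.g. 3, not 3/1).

34

1. join D+K (d=1, Q=-156) ⇒ DK; edges |D|=-2/3, |K|=5/3
  updated: d(A,DK)=21/2, d(DK,O)=33/2, d(DK,P)=17/2, d(DK,S)=13, d(DK,W)=31/2, d(DK,Y)=13
2. join O+Y (d=3, Q=-247/2) ⇒ OY; edges |O|=19/4, |Y|=-7/4
  updated: d(A,OY)=13/2, d(DK,OY)=53/4, d(OY,P)=31/2, d(OY,S)=12, d(OY,W)=23/2
3. join S+W (d=8, Q=-89) ⇒ SW; edges |S|=53/8, |W|=11/8
  updated: d(A,SW)=15/2, d(DK,SW)=41/4, d(OY,SW)=31/4, d(P,SW)=11
4. join DK+P (d=17/2, Q=-58) ⇒ DKP; edges |DK|=9/2, |P|=4
  updated: d(A,DKP)=4, d(DKP,OY)=81/8, d(DKP,SW)=51/8
5. join A+DKP (d=4, Q=-61/2) ⇒ ADKP; edges |A|=11/8, |DKP|=21/8
  updated: d(ADKP,OY)=101/16, d(ADKP,SW)=79/16
6. join ADKP+OY (d=101/16, Q=-19) ⇒ ADKOPY; edges |ADKP|=7/4, |OY|=73/16
  updated: d(ADKOPY,SW)=51/16
7. join ADKOPY+SW (d=51/16) ⇒ ADKOPSWY; edges |ADKOPY|=51/32, |SW|=51/32
final tree: (((A:11/8,((D:-2/3,K:5/3):9/2,P:4):21/8):7/4,(O:19/4,Y:-7/4):73/16):51/32,(S:53/8,W:11/8):51/32)
total length: 34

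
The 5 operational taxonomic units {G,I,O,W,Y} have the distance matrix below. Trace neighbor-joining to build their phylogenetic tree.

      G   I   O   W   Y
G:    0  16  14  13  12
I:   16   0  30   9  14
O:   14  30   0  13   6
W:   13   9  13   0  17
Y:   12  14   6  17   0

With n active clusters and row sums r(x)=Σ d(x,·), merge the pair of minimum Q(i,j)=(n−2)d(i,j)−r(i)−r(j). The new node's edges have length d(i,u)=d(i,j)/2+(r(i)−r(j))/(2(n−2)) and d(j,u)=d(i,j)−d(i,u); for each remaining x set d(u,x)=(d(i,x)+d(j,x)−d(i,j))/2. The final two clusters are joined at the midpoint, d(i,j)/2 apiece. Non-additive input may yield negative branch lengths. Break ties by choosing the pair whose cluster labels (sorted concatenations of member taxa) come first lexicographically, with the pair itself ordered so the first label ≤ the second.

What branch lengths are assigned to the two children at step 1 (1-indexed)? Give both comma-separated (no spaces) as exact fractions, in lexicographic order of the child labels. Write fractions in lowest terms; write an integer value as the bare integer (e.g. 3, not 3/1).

iteration 1: select I,W (d=9, Q=-94); attach at lengths (22/3, 5/3); label the merged cluster IW
  updated: d(G,IW)=10, d(IW,O)=17, d(IW,Y)=11
iteration 2: select G,IW (d=10, Q=-54); attach at lengths (9/2, 11/2); label the merged cluster GIW
  updated: d(GIW,O)=21/2, d(GIW,Y)=13/2
iteration 3: select GIW,O (d=21/2, Q=-23); attach at lengths (11/2, 5); label the merged cluster GIOW
  updated: d(GIOW,Y)=1
iteration 4: select GIOW,Y (d=1); attach at lengths (1/2, 1/2); label the merged cluster GIOWY
final tree: (((G:9/2,(I:22/3,W:5/3):11/2):11/2,O:5):1/2,Y:1/2)
total length: 61/2

22/3,5/3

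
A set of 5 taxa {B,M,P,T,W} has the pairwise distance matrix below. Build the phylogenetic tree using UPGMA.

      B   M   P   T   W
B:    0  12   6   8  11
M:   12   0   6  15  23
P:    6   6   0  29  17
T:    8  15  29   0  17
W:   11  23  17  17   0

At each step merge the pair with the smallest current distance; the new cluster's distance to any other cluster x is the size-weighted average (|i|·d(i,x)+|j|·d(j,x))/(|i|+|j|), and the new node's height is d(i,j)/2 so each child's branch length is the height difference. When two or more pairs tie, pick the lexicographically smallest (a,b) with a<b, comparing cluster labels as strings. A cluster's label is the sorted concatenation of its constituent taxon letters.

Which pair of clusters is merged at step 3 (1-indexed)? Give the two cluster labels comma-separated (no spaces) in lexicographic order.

BMP,W

step 1: merge (B,P) at d=6; branch lengths B→3, P→3; new cluster BP
  updated: d(BP,M)=9, d(BP,T)=37/2, d(BP,W)=14
step 2: merge (BP,M) at d=9; branch lengths BP→3/2, M→9/2; new cluster BMP
  updated: d(BMP,T)=52/3, d(BMP,W)=17
step 3: merge (BMP,W) at d=17; branch lengths BMP→4, W→17/2; new cluster BMPW
  updated: d(BMPW,T)=69/4
step 4: merge (BMPW,T) at d=69/4; branch lengths BMPW→1/8, T→69/8; new cluster BMPTW
final tree: ((((B:3,P:3):3/2,M:9/2):4,W:17/2):1/8,T:69/8)
total length: 133/4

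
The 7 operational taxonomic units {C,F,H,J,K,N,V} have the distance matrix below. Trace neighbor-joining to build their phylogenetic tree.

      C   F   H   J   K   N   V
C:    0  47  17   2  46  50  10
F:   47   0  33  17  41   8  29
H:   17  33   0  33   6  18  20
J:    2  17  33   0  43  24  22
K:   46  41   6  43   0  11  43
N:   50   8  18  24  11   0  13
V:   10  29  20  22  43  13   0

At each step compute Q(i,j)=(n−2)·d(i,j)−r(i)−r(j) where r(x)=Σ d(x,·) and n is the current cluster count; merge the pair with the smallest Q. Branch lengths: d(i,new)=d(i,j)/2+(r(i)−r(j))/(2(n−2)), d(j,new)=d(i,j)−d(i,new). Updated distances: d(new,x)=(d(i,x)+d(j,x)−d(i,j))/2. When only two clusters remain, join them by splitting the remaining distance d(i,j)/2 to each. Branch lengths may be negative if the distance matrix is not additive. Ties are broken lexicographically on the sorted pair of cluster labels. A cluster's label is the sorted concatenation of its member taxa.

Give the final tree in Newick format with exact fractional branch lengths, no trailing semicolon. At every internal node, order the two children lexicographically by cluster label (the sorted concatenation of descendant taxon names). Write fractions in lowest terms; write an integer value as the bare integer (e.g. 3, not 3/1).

(((((C:41/10,J:-21/10):289/24,V:71/24):153/16,(H:-39/16,K:135/16):201/16):99/16,F:11):-3/2,N:-3/2)

step 1: merge (C,J) at d=2, Q=-303; branch lengths C→41/10, J→-21/10; new cluster CJ
  updated: d(CJ,F)=31, d(CJ,H)=24, d(CJ,K)=87/2, d(CJ,N)=36, d(CJ,V)=15
step 2: merge (H,K) at d=6, Q=-443/2; branch lengths H→-39/16, K→135/16; new cluster HK
  updated: d(CJ,HK)=123/4, d(F,HK)=34, d(HK,N)=23/2, d(HK,V)=57/2
step 3: merge (CJ,V) at d=15, Q=-613/4; branch lengths CJ→289/24, V→71/24; new cluster CJV
  updated: d(CJV,F)=45/2, d(CJV,HK)=177/8, d(CJV,N)=17
step 4: merge (CJV,HK) at d=177/8, Q=-85; branch lengths CJV→153/16, HK→201/16; new cluster CHJKV
  updated: d(CHJKV,F)=275/16, d(CHJKV,N)=51/16
step 5: merge (CHJKV,F) at d=275/16, Q=-227/8; branch lengths CHJKV→99/16, F→11; new cluster CFHJKV
  updated: d(CFHJKV,N)=-3
step 6: merge (CFHJKV,N) at d=-3; branch lengths CFHJKV→-3/2, N→-3/2; new cluster CFHJKNV
final tree: (((((C:41/10,J:-21/10):289/24,V:71/24):153/16,(H:-39/16,K:135/16):201/16):99/16,F:11):-3/2,N:-3/2)
total length: 949/16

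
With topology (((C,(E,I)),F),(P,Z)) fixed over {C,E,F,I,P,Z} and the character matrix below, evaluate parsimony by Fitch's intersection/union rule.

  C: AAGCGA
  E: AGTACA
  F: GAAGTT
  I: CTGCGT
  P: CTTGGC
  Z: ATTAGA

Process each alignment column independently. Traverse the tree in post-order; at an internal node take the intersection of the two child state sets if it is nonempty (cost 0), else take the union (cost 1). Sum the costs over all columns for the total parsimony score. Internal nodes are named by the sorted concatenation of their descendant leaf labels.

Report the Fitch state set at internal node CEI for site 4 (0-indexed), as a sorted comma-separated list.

G

[col 0] EI: children E:{A}, I:{C} ∪→ {A,C}; cost 1
[col 0] CEI: children C:{A}, EI:{A,C} ∩→ {A}; cost 0
[col 0] CEFI: children CEI:{A}, F:{G} ∪→ {A,G}; cost 1
[col 0] PZ: children P:{C}, Z:{A} ∪→ {A,C}; cost 1
[col 0] CEFIPZ: children CEFI:{A,G}, PZ:{A,C} ∩→ {A}; cost 0
[col 1] EI: children E:{G}, I:{T} ∪→ {G,T}; cost 1
[col 1] CEI: children C:{A}, EI:{G,T} ∪→ {A,G,T}; cost 1
[col 1] CEFI: children CEI:{A,G,T}, F:{A} ∩→ {A}; cost 0
[col 1] PZ: children P:{T}, Z:{T} ∩→ {T}; cost 0
[col 1] CEFIPZ: children CEFI:{A}, PZ:{T} ∪→ {A,T}; cost 1
[col 2] EI: children E:{T}, I:{G} ∪→ {G,T}; cost 1
[col 2] CEI: children C:{G}, EI:{G,T} ∩→ {G}; cost 0
[col 2] CEFI: children CEI:{G}, F:{A} ∪→ {A,G}; cost 1
[col 2] PZ: children P:{T}, Z:{T} ∩→ {T}; cost 0
[col 2] CEFIPZ: children CEFI:{A,G}, PZ:{T} ∪→ {A,G,T}; cost 1
[col 3] EI: children E:{A}, I:{C} ∪→ {A,C}; cost 1
[col 3] CEI: children C:{C}, EI:{A,C} ∩→ {C}; cost 0
[col 3] CEFI: children CEI:{C}, F:{G} ∪→ {C,G}; cost 1
[col 3] PZ: children P:{G}, Z:{A} ∪→ {A,G}; cost 1
[col 3] CEFIPZ: children CEFI:{C,G}, PZ:{A,G} ∩→ {G}; cost 0
[col 4] EI: children E:{C}, I:{G} ∪→ {C,G}; cost 1
[col 4] CEI: children C:{G}, EI:{C,G} ∩→ {G}; cost 0
[col 4] CEFI: children CEI:{G}, F:{T} ∪→ {G,T}; cost 1
[col 4] PZ: children P:{G}, Z:{G} ∩→ {G}; cost 0
[col 4] CEFIPZ: children CEFI:{G,T}, PZ:{G} ∩→ {G}; cost 0
[col 5] EI: children E:{A}, I:{T} ∪→ {A,T}; cost 1
[col 5] CEI: children C:{A}, EI:{A,T} ∩→ {A}; cost 0
[col 5] CEFI: children CEI:{A}, F:{T} ∪→ {A,T}; cost 1
[col 5] PZ: children P:{C}, Z:{A} ∪→ {A,C}; cost 1
[col 5] CEFIPZ: children CEFI:{A,T}, PZ:{A,C} ∩→ {A}; cost 0
per-site changes: [3, 3, 3, 3, 2, 3]; total = 17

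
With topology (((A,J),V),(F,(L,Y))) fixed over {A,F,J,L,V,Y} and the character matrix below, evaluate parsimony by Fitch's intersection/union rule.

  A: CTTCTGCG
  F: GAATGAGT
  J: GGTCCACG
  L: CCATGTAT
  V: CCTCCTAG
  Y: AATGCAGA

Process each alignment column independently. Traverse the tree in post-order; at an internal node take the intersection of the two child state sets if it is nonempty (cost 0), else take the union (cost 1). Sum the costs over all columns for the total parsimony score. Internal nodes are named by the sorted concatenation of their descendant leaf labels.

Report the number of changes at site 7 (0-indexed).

2

[col 0] AJ: children A:{C}, J:{G} ∪→ {C,G}; cost 1
[col 0] AJV: children AJ:{C,G}, V:{C} ∩→ {C}; cost 0
[col 0] LY: children L:{C}, Y:{A} ∪→ {A,C}; cost 1
[col 0] FLY: children F:{G}, LY:{A,C} ∪→ {A,C,G}; cost 1
[col 0] AFJLVY: children AJV:{C}, FLY:{A,C,G} ∩→ {C}; cost 0
[col 1] AJ: children A:{T}, J:{G} ∪→ {G,T}; cost 1
[col 1] AJV: children AJ:{G,T}, V:{C} ∪→ {C,G,T}; cost 1
[col 1] LY: children L:{C}, Y:{A} ∪→ {A,C}; cost 1
[col 1] FLY: children F:{A}, LY:{A,C} ∩→ {A}; cost 0
[col 1] AFJLVY: children AJV:{C,G,T}, FLY:{A} ∪→ {A,C,G,T}; cost 1
[col 2] AJ: children A:{T}, J:{T} ∩→ {T}; cost 0
[col 2] AJV: children AJ:{T}, V:{T} ∩→ {T}; cost 0
[col 2] LY: children L:{A}, Y:{T} ∪→ {A,T}; cost 1
[col 2] FLY: children F:{A}, LY:{A,T} ∩→ {A}; cost 0
[col 2] AFJLVY: children AJV:{T}, FLY:{A} ∪→ {A,T}; cost 1
[col 3] AJ: children A:{C}, J:{C} ∩→ {C}; cost 0
[col 3] AJV: children AJ:{C}, V:{C} ∩→ {C}; cost 0
[col 3] LY: children L:{T}, Y:{G} ∪→ {G,T}; cost 1
[col 3] FLY: children F:{T}, LY:{G,T} ∩→ {T}; cost 0
[col 3] AFJLVY: children AJV:{C}, FLY:{T} ∪→ {C,T}; cost 1
[col 4] AJ: children A:{T}, J:{C} ∪→ {C,T}; cost 1
[col 4] AJV: children AJ:{C,T}, V:{C} ∩→ {C}; cost 0
[col 4] LY: children L:{G}, Y:{C} ∪→ {C,G}; cost 1
[col 4] FLY: children F:{G}, LY:{C,G} ∩→ {G}; cost 0
[col 4] AFJLVY: children AJV:{C}, FLY:{G} ∪→ {C,G}; cost 1
[col 5] AJ: children A:{G}, J:{A} ∪→ {A,G}; cost 1
[col 5] AJV: children AJ:{A,G}, V:{T} ∪→ {A,G,T}; cost 1
[col 5] LY: children L:{T}, Y:{A} ∪→ {A,T}; cost 1
[col 5] FLY: children F:{A}, LY:{A,T} ∩→ {A}; cost 0
[col 5] AFJLVY: children AJV:{A,G,T}, FLY:{A} ∩→ {A}; cost 0
[col 6] AJ: children A:{C}, J:{C} ∩→ {C}; cost 0
[col 6] AJV: children AJ:{C}, V:{A} ∪→ {A,C}; cost 1
[col 6] LY: children L:{A}, Y:{G} ∪→ {A,G}; cost 1
[col 6] FLY: children F:{G}, LY:{A,G} ∩→ {G}; cost 0
[col 6] AFJLVY: children AJV:{A,C}, FLY:{G} ∪→ {A,C,G}; cost 1
[col 7] AJ: children A:{G}, J:{G} ∩→ {G}; cost 0
[col 7] AJV: children AJ:{G}, V:{G} ∩→ {G}; cost 0
[col 7] LY: children L:{T}, Y:{A} ∪→ {A,T}; cost 1
[col 7] FLY: children F:{T}, LY:{A,T} ∩→ {T}; cost 0
[col 7] AFJLVY: children AJV:{G}, FLY:{T} ∪→ {G,T}; cost 1
per-site changes: [3, 4, 2, 2, 3, 3, 3, 2]; total = 22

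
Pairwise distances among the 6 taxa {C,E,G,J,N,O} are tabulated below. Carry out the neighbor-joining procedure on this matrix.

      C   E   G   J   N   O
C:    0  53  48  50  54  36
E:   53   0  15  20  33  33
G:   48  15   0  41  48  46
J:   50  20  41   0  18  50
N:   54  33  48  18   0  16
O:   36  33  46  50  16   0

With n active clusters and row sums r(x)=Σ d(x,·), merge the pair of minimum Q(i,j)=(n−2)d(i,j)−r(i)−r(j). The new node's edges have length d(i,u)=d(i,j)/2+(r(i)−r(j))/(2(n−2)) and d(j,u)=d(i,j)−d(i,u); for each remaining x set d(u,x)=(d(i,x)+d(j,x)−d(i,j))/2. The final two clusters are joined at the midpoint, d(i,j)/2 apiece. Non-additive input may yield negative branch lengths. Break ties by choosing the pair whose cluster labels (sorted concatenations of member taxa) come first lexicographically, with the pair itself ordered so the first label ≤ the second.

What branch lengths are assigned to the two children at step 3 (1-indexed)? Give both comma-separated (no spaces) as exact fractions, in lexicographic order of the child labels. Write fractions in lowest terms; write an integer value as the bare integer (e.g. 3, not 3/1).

1. join E+G (d=15, Q=-292) ⇒ EG; edges |E|=2, |G|=13
  updated: d(C,EG)=43, d(EG,J)=23, d(EG,N)=33, d(EG,O)=32
2. join C+O (d=36, Q=-209) ⇒ CO; edges |C|=157/6, |O|=59/6
  updated: d(CO,EG)=39/2, d(CO,J)=32, d(CO,N)=17
3. join CO+EG (d=39/2, Q=-105) ⇒ CEGO; edges |CO|=8, |EG|=23/2
  updated: d(CEGO,J)=71/4, d(CEGO,N)=61/4
4. join CEGO+J (d=71/4, Q=-51) ⇒ CEGJO; edges |CEGO|=15/2, |J|=41/4
  updated: d(CEGJO,N)=31/4
5. join CEGJO+N (d=31/4) ⇒ CEGJNO; edges |CEGJO|=31/8, |N|=31/8
final tree: ((((C:157/6,O:59/6):8,(E:2,G:13):23/2):15/2,J:41/4):31/8,N:31/8)
total length: 96

8,23/2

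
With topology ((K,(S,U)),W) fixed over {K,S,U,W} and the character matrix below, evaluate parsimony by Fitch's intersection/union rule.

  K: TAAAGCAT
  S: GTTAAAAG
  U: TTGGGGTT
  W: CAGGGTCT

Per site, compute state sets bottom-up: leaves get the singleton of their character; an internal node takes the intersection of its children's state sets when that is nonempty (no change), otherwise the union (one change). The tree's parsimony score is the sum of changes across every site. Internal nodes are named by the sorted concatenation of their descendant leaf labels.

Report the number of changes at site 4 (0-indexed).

SU@0: {G} ∪ {T} = {G,T} (union, +1)
KSU@0: {T} ∩ {G,T} = {T} (intersection, +0)
KSUW@0: {T} ∪ {C} = {C,T} (union, +1)
SU@1: {T} ∩ {T} = {T} (intersection, +0)
KSU@1: {A} ∪ {T} = {A,T} (union, +1)
KSUW@1: {A,T} ∩ {A} = {A} (intersection, +0)
SU@2: {T} ∪ {G} = {G,T} (union, +1)
KSU@2: {A} ∪ {G,T} = {A,G,T} (union, +1)
KSUW@2: {A,G,T} ∩ {G} = {G} (intersection, +0)
SU@3: {A} ∪ {G} = {A,G} (union, +1)
KSU@3: {A} ∩ {A,G} = {A} (intersection, +0)
KSUW@3: {A} ∪ {G} = {A,G} (union, +1)
SU@4: {A} ∪ {G} = {A,G} (union, +1)
KSU@4: {G} ∩ {A,G} = {G} (intersection, +0)
KSUW@4: {G} ∩ {G} = {G} (intersection, +0)
SU@5: {A} ∪ {G} = {A,G} (union, +1)
KSU@5: {C} ∪ {A,G} = {A,C,G} (union, +1)
KSUW@5: {A,C,G} ∪ {T} = {A,C,G,T} (union, +1)
SU@6: {A} ∪ {T} = {A,T} (union, +1)
KSU@6: {A} ∩ {A,T} = {A} (intersection, +0)
KSUW@6: {A} ∪ {C} = {A,C} (union, +1)
SU@7: {G} ∪ {T} = {G,T} (union, +1)
KSU@7: {T} ∩ {G,T} = {T} (intersection, +0)
KSUW@7: {T} ∩ {T} = {T} (intersection, +0)
per-site changes: [2, 1, 2, 2, 1, 3, 2, 1]; total = 14

1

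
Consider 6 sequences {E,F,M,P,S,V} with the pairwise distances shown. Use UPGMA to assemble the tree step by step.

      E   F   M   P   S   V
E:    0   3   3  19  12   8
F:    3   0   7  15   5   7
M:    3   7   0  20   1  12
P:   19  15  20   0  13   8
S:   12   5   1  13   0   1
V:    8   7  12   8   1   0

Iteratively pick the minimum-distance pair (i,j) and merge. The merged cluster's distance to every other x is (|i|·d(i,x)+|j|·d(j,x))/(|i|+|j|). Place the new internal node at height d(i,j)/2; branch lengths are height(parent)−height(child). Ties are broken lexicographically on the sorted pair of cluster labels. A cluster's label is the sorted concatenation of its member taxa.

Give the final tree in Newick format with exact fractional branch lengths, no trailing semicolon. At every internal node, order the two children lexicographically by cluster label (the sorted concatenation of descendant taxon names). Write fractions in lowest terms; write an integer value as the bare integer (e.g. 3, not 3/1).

iteration 1: select M,S (d=1); attach at lengths (1/2, 1/2); label the merged cluster MS
  updated: d(E,MS)=15/2, d(F,MS)=6, d(MS,P)=33/2, d(MS,V)=13/2
iteration 2: select E,F (d=3); attach at lengths (3/2, 3/2); label the merged cluster EF
  updated: d(EF,MS)=27/4, d(EF,P)=17, d(EF,V)=15/2
iteration 3: select MS,V (d=13/2); attach at lengths (11/4, 13/4); label the merged cluster MSV
  updated: d(EF,MSV)=7, d(MSV,P)=41/3
iteration 4: select EF,MSV (d=7); attach at lengths (2, 1/4); label the merged cluster EFMSV
  updated: d(EFMSV,P)=15
iteration 5: select EFMSV,P (d=15); attach at lengths (4, 15/2); label the merged cluster EFMPSV
final tree: (((E:3/2,F:3/2):2,((M:1/2,S:1/2):11/4,V:13/4):1/4):4,P:15/2)
total length: 95/4

(((E:3/2,F:3/2):2,((M:1/2,S:1/2):11/4,V:13/4):1/4):4,P:15/2)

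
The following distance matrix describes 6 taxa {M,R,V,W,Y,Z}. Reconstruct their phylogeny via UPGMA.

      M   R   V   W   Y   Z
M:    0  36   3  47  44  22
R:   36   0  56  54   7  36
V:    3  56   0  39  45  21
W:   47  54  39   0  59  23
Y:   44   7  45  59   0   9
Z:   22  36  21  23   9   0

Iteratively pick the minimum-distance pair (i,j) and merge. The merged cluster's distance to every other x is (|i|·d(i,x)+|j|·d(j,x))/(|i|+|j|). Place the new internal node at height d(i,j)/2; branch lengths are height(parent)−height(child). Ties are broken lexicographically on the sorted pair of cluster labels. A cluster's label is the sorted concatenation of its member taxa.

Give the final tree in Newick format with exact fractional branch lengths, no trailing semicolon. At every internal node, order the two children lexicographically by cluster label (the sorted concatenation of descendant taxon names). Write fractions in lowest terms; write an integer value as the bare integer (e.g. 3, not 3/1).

step 1: merge (M,V) at d=3; branch lengths M→3/2, V→3/2; new cluster MV
  updated: d(MV,R)=46, d(MV,W)=43, d(MV,Y)=89/2, d(MV,Z)=43/2
step 2: merge (R,Y) at d=7; branch lengths R→7/2, Y→7/2; new cluster RY
  updated: d(MV,RY)=181/4, d(RY,W)=113/2, d(RY,Z)=45/2
step 3: merge (MV,Z) at d=43/2; branch lengths MV→37/4, Z→43/4; new cluster MVZ
  updated: d(MVZ,RY)=113/3, d(MVZ,W)=109/3
step 4: merge (MVZ,W) at d=109/3; branch lengths MVZ→89/12, W→109/6; new cluster MVWZ
  updated: d(MVWZ,RY)=339/8
step 5: merge (MVWZ,RY) at d=339/8; branch lengths MVWZ→145/48, RY→283/16; new cluster MRVWYZ
final tree: ((((M:3/2,V:3/2):37/4,Z:43/4):89/12,W:109/6):145/48,(R:7/2,Y:7/2):283/16)
total length: 1831/24

((((M:3/2,V:3/2):37/4,Z:43/4):89/12,W:109/6):145/48,(R:7/2,Y:7/2):283/16)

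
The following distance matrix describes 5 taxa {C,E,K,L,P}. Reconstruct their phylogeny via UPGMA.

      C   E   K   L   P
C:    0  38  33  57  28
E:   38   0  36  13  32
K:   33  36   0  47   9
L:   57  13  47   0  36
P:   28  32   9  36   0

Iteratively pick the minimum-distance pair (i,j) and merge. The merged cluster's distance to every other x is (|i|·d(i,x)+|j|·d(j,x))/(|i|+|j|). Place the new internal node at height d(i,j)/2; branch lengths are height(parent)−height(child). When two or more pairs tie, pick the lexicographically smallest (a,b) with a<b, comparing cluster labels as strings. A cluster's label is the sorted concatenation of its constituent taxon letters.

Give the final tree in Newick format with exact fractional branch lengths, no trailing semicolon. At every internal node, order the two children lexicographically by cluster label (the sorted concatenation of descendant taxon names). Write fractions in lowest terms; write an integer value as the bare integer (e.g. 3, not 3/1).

1. join K+P (d=9) ⇒ KP; edges |K|=9/2, |P|=9/2
  updated: d(C,KP)=61/2, d(E,KP)=34, d(KP,L)=83/2
2. join E+L (d=13) ⇒ EL; edges |E|=13/2, |L|=13/2
  updated: d(C,EL)=95/2, d(EL,KP)=151/4
3. join C+KP (d=61/2) ⇒ CKP; edges |C|=61/4, |KP|=43/4
  updated: d(CKP,EL)=41
4. join CKP+EL (d=41) ⇒ CEKLP; edges |CKP|=21/4, |EL|=14
final tree: ((C:61/4,(K:9/2,P:9/2):43/4):21/4,(E:13/2,L:13/2):14)
total length: 269/4

((C:61/4,(K:9/2,P:9/2):43/4):21/4,(E:13/2,L:13/2):14)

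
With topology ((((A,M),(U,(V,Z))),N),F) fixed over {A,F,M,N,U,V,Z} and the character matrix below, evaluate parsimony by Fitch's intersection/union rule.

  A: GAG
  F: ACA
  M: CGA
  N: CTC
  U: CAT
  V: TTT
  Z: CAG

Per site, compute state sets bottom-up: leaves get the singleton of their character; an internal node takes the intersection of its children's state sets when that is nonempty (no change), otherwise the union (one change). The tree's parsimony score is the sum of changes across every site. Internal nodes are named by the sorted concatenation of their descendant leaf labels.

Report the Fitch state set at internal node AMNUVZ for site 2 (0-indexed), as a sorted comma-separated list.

A,C,G,T

site 0, node AM: A={G} ∪ M={C} → {C,G} (+1)
site 0, node VZ: V={T} ∪ Z={C} → {C,T} (+1)
site 0, node UVZ: U={C} ∩ VZ={C,T} → {C} (+0)
site 0, node AMUVZ: AM={C,G} ∩ UVZ={C} → {C} (+0)
site 0, node AMNUVZ: AMUVZ={C} ∩ N={C} → {C} (+0)
site 0, node AFMNUVZ: AMNUVZ={C} ∪ F={A} → {A,C} (+1)
site 1, node AM: A={A} ∪ M={G} → {A,G} (+1)
site 1, node VZ: V={T} ∪ Z={A} → {A,T} (+1)
site 1, node UVZ: U={A} ∩ VZ={A,T} → {A} (+0)
site 1, node AMUVZ: AM={A,G} ∩ UVZ={A} → {A} (+0)
site 1, node AMNUVZ: AMUVZ={A} ∪ N={T} → {A,T} (+1)
site 1, node AFMNUVZ: AMNUVZ={A,T} ∪ F={C} → {A,C,T} (+1)
site 2, node AM: A={G} ∪ M={A} → {A,G} (+1)
site 2, node VZ: V={T} ∪ Z={G} → {G,T} (+1)
site 2, node UVZ: U={T} ∩ VZ={G,T} → {T} (+0)
site 2, node AMUVZ: AM={A,G} ∪ UVZ={T} → {A,G,T} (+1)
site 2, node AMNUVZ: AMUVZ={A,G,T} ∪ N={C} → {A,C,G,T} (+1)
site 2, node AFMNUVZ: AMNUVZ={A,C,G,T} ∩ F={A} → {A} (+0)
per-site changes: [3, 4, 4]; total = 11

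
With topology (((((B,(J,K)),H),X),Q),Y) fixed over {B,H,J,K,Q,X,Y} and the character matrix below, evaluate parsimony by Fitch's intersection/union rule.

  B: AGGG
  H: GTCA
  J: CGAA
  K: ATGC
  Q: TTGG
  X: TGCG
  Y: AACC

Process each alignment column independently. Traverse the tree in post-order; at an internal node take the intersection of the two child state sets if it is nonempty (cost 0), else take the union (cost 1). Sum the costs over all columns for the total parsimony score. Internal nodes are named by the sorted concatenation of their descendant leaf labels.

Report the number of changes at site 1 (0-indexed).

4

site 0, node JK: J={C} ∪ K={A} → {A,C} (+1)
site 0, node BJK: B={A} ∩ JK={A,C} → {A} (+0)
site 0, node BHJK: BJK={A} ∪ H={G} → {A,G} (+1)
site 0, node BHJKX: BHJK={A,G} ∪ X={T} → {A,G,T} (+1)
site 0, node BHJKQX: BHJKX={A,G,T} ∩ Q={T} → {T} (+0)
site 0, node BHJKQXY: BHJKQX={T} ∪ Y={A} → {A,T} (+1)
site 1, node JK: J={G} ∪ K={T} → {G,T} (+1)
site 1, node BJK: B={G} ∩ JK={G,T} → {G} (+0)
site 1, node BHJK: BJK={G} ∪ H={T} → {G,T} (+1)
site 1, node BHJKX: BHJK={G,T} ∩ X={G} → {G} (+0)
site 1, node BHJKQX: BHJKX={G} ∪ Q={T} → {G,T} (+1)
site 1, node BHJKQXY: BHJKQX={G,T} ∪ Y={A} → {A,G,T} (+1)
site 2, node JK: J={A} ∪ K={G} → {A,G} (+1)
site 2, node BJK: B={G} ∩ JK={A,G} → {G} (+0)
site 2, node BHJK: BJK={G} ∪ H={C} → {C,G} (+1)
site 2, node BHJKX: BHJK={C,G} ∩ X={C} → {C} (+0)
site 2, node BHJKQX: BHJKX={C} ∪ Q={G} → {C,G} (+1)
site 2, node BHJKQXY: BHJKQX={C,G} ∩ Y={C} → {C} (+0)
site 3, node JK: J={A} ∪ K={C} → {A,C} (+1)
site 3, node BJK: B={G} ∪ JK={A,C} → {A,C,G} (+1)
site 3, node BHJK: BJK={A,C,G} ∩ H={A} → {A} (+0)
site 3, node BHJKX: BHJK={A} ∪ X={G} → {A,G} (+1)
site 3, node BHJKQX: BHJKX={A,G} ∩ Q={G} → {G} (+0)
site 3, node BHJKQXY: BHJKQX={G} ∪ Y={C} → {C,G} (+1)
per-site changes: [4, 4, 3, 4]; total = 15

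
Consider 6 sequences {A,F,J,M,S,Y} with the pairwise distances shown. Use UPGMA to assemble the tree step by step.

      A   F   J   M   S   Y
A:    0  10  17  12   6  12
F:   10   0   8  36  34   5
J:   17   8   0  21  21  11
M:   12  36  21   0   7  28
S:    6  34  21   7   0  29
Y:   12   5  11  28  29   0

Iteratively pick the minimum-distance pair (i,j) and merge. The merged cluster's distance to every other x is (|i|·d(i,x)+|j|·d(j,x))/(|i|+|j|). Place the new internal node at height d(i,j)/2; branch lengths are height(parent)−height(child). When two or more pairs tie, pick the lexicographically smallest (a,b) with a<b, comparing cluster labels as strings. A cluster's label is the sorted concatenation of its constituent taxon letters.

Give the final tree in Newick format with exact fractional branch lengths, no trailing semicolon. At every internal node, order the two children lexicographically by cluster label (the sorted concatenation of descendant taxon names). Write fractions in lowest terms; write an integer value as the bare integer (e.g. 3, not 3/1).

1. join F+Y (d=5) ⇒ FY; edges |F|=5/2, |Y|=5/2
  updated: d(A,FY)=11, d(FY,J)=19/2, d(FY,M)=32, d(FY,S)=63/2
2. join A+S (d=6) ⇒ AS; edges |A|=3, |S|=3
  updated: d(AS,FY)=85/4, d(AS,J)=19, d(AS,M)=19/2
3. join AS+M (d=19/2) ⇒ AMS; edges |AS|=7/4, |M|=19/4
  updated: d(AMS,FY)=149/6, d(AMS,J)=59/3
4. join FY+J (d=19/2) ⇒ FJY; edges |FY|=9/4, |J|=19/4
  updated: d(AMS,FJY)=208/9
5. join AMS+FJY (d=208/9) ⇒ AFJMSY; edges |AMS|=245/36, |FJY|=245/36
final tree: (((A:3,S:3):7/4,M:19/4):245/36,((F:5/2,Y:5/2):9/4,J:19/4):245/36)
total length: 343/9

(((A:3,S:3):7/4,M:19/4):245/36,((F:5/2,Y:5/2):9/4,J:19/4):245/36)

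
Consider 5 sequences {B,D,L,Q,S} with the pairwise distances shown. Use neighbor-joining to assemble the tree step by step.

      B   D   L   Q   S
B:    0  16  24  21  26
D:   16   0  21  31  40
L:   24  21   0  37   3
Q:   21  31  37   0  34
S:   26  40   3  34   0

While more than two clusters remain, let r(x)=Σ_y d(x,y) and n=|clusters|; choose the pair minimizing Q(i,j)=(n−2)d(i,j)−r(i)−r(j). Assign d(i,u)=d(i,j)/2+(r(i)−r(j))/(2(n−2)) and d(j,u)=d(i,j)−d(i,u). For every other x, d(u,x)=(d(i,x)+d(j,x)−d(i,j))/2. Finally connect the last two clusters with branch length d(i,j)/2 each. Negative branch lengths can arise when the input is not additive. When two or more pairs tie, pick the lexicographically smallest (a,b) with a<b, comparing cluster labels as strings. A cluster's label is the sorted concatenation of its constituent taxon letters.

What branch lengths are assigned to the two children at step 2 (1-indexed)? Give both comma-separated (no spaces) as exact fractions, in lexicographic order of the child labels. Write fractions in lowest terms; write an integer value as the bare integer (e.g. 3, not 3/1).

33/8,95/8

1. join L+S (d=3, Q=-179) ⇒ LS; edges |L|=-3/2, |S|=9/2
  updated: d(B,LS)=47/2, d(D,LS)=29, d(LS,Q)=34
2. join B+D (d=16, Q=-209/2) ⇒ BD; edges |B|=33/8, |D|=95/8
  updated: d(BD,LS)=73/4, d(BD,Q)=18
3. join BD+LS (d=73/4, Q=-281/4) ⇒ BDLS; edges |BD|=9/8, |LS|=137/8
  updated: d(BDLS,Q)=135/8
4. join BDLS+Q (d=135/8) ⇒ BDLQS; edges |BDLS|=135/16, |Q|=135/16
final tree: (((B:33/8,D:95/8):9/8,(L:-3/2,S:9/2):137/8):135/16,Q:135/16)
total length: 433/8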